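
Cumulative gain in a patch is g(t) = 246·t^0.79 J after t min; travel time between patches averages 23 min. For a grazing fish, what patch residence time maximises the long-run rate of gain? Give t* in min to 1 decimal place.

86.5 min

Optimal t* satisfies g'(t*) = g(t*)/(T + t*).
g'(t) = 0.79·246·t^-0.21. Setting 0.79·246·t^-0.21 = 246·t^0.79/(23+t) gives 0.79(23+t) = t, so 0.21·t = 0.79×23.
t* = 0.79×23/0.21 = 86.52 min.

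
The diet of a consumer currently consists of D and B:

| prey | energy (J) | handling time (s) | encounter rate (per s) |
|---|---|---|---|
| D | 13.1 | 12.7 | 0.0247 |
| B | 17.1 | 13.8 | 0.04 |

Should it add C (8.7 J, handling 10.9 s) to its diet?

Yes

On D and B alone, R = ΣλE/(1+Σλh) = 1.008/1.866 = 0.5401 J/s.
Profitability of C: 8.7/10.9 = 0.7982 J/s.
Since 0.7982 > R, including C increases the long-run rate.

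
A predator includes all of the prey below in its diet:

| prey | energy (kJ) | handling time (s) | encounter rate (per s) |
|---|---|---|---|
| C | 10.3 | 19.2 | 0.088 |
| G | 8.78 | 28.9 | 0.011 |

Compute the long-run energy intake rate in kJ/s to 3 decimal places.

R = Σλ_iE_i / (1 + Σλ_ih_i)
Numerator: 0.088×10.3 + 0.011×8.78 = 1.003
Denominator: 1 + 0.088×19.2 + 0.011×28.9 = 3.007
R = 1.003/3.007 = 0.3335 kJ/s

0.333 kJ/s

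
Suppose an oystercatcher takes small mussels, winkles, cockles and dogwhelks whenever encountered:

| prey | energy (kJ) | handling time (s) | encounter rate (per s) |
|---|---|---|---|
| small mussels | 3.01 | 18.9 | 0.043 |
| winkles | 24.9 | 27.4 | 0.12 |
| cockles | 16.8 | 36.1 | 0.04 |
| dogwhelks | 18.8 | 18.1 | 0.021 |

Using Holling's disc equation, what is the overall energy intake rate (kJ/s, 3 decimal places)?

0.604 kJ/s

Energy encountered per unit search time: 0.043×3.01 + 0.12×24.9 + 0.04×16.8 + 0.021×18.8 = 4.184 kJ/s.
Handling time per unit search time: 0.043×18.9 + 0.12×27.4 + 0.04×36.1 + 0.021×18.1 = 5.925.
Rate = 4.184/(1 + 5.925) = 0.6042 kJ/s.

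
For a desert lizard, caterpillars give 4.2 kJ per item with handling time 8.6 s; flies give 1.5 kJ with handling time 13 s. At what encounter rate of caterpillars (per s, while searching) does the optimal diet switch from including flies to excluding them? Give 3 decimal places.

0.036 per s

Drop flies once their profitability E₂/h₂ falls below the rate achievable on caterpillars alone: E₂/h₂ = λE₁/(1 + λh₁).
Solve for λ: λE₁h₂ = E₂(1 + λh₁) → λ(E₁h₂ − E₂h₁) = E₂ → λ = E₂/(E₁h₂ − E₂h₁).
λ = 1.5/(4.2×13 − 1.5×8.6) = 1.5/41.7 = 0.03597 per s.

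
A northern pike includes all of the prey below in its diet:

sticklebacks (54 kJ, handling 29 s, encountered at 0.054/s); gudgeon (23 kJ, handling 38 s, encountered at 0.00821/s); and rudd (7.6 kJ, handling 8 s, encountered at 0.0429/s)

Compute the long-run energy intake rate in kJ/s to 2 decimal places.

1.07 kJ/s

Energy encountered per unit search time: 0.054×54 + 0.00821×23 + 0.0429×7.6 = 3.431 kJ/s.
Handling time per unit search time: 0.054×29 + 0.00821×38 + 0.0429×8 = 2.221.
Rate = 3.431/(1 + 2.221) = 1.065 kJ/s.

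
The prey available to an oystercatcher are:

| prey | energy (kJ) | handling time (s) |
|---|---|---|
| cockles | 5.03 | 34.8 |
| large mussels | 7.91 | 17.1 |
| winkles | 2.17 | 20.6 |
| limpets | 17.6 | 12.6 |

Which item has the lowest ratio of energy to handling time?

winkles

Profitability E/h (kJ/s): cockles = 5.03/34.8 = 0.145, large mussels = 7.91/17.1 = 0.463, winkles = 2.17/20.6 = 0.105, limpets = 17.6/12.6 = 1.4.
Ranked: limpets > large mussels > cockles > winkles.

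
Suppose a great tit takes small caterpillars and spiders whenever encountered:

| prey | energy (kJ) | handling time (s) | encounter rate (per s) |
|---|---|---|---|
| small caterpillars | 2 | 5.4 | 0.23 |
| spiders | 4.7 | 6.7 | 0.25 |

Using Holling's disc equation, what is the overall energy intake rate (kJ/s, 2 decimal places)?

R = Σλ_iE_i / (1 + Σλ_ih_i)
Numerator: 0.23×2 + 0.25×4.7 = 1.635
Denominator: 1 + 0.23×5.4 + 0.25×6.7 = 3.917
R = 1.635/3.917 = 0.4174 kJ/s

0.42 kJ/s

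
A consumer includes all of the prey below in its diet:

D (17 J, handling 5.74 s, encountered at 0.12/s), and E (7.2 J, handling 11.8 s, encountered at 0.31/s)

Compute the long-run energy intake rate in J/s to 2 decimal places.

Energy encountered per unit search time: 0.12×17 + 0.31×7.2 = 4.272 J/s.
Handling time per unit search time: 0.12×5.74 + 0.31×11.8 = 4.347.
Rate = 4.272/(1 + 4.347) = 0.799 J/s.

0.80 J/s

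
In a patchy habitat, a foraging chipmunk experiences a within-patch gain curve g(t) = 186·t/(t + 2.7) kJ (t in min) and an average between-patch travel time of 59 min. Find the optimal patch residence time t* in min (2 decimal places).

Optimal t* satisfies g'(t*) = g(t*)/(T + t*).
g'(t) = 186·2.7/(t + 2.7)². Setting 186·2.7/(t+2.7)² = 186t/[(t+2.7)(59+t)] gives 2.7(59+t) = t(t+2.7), so t² = 2.7×59 = 159.3.
t* = √159.3 = 12.62 min.

12.62 min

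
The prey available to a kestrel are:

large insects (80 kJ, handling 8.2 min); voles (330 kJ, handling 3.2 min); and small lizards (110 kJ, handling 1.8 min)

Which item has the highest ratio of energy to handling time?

voles

Profitability E/h (kJ/min): large insects = 80/8.2 = 9.76, voles = 330/3.2 = 103, small lizards = 110/1.8 = 61.1.
Ranked: voles > small lizards > large insects.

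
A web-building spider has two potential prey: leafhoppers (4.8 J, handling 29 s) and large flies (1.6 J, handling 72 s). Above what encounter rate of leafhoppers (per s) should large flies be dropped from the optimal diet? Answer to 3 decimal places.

Drop large flies once their profitability E₂/h₂ falls below the rate achievable on leafhoppers alone: E₂/h₂ = λE₁/(1 + λh₁).
Solve for λ: λE₁h₂ = E₂(1 + λh₁) → λ(E₁h₂ − E₂h₁) = E₂ → λ = E₂/(E₁h₂ − E₂h₁).
λ = 1.6/(4.8×72 − 1.6×29) = 1.6/299.2 = 0.005348 per s.

0.005 per s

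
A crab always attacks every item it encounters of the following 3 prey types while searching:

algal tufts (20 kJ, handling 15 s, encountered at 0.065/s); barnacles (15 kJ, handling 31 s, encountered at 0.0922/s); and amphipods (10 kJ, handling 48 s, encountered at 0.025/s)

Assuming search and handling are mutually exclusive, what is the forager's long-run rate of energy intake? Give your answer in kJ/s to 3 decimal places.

0.486 kJ/s

Energy encountered per unit search time: 0.065×20 + 0.0922×15 + 0.025×10 = 2.933 kJ/s.
Handling time per unit search time: 0.065×15 + 0.0922×31 + 0.025×48 = 5.033.
Rate = 2.933/(1 + 5.033) = 0.4861 kJ/s.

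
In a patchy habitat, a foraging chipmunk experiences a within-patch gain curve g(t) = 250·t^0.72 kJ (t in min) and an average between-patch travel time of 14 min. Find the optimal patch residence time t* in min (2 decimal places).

Maximise g(t)/(T+t): set derivative to zero → g'(t)(T+t) = g(t).
g'(t) = 0.72·250·t^-0.28. Setting 0.72·250·t^-0.28 = 250·t^0.72/(14+t) gives 0.72(14+t) = t, so 0.28·t = 0.72×14.
t* = 0.72×14/0.28 = 36 min.

36.00 min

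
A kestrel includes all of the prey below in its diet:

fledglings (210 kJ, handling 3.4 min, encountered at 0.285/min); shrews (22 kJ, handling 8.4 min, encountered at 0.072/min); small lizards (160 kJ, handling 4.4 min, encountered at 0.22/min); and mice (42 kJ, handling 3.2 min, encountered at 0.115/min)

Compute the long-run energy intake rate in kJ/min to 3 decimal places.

R = (0.285×210 + 0.072×22 + 0.22×160 + 0.115×42) / (1 + 0.285×3.4 + 0.072×8.4 + 0.22×4.4 + 0.115×3.2) = 101.5/3.91 = 25.95 kJ/min.

25.951 kJ/min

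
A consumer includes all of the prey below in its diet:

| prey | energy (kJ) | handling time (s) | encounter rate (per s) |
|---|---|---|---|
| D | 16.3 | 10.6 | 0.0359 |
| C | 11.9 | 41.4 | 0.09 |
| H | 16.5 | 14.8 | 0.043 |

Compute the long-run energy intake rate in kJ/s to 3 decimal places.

0.412 kJ/s

R = (0.0359×16.3 + 0.09×11.9 + 0.043×16.5) / (1 + 0.0359×10.6 + 0.09×41.4 + 0.043×14.8) = 2.366/5.743 = 0.4119 kJ/s.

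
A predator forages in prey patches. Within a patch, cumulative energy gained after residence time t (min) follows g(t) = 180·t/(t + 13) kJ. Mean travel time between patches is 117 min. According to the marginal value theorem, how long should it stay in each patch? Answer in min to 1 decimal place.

By the marginal value theorem, leave when the instantaneous gain rate g'(t) equals the habitat-wide average g(t)/(T + t).
g'(t) = 180·13/(t + 13)². Setting 180·13/(t+13)² = 180t/[(t+13)(117+t)] gives 13(117+t) = t(t+13), so t² = 13×117 = 1521.
t* = √1521 = 39 min.

39.0 min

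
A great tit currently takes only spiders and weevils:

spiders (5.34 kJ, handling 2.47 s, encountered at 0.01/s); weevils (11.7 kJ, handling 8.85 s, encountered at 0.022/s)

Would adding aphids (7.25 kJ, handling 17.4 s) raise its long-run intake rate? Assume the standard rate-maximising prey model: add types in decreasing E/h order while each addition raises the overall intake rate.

Intake rate on the current diet: R = (0.01×5.34 + 0.022×11.7) / (1 + 0.01×2.47 + 0.022×8.85) = 0.3108/1.219 = 0.2549 kJ/s.
Profitability of aphids: 7.25/17.4 = 0.4167 kJ/s.
0.4167 > 0.2549, so adding aphids raises the average — include it.

Yes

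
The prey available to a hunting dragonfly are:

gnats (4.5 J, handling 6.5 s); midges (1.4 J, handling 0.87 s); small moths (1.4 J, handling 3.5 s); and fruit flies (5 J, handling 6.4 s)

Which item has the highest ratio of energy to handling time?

midges

Profitability E/h (J/s): gnats = 4.5/6.5 = 0.692, midges = 1.4/0.87 = 1.61, small moths = 1.4/3.5 = 0.4, fruit flies = 5/6.4 = 0.781.
Ranked: midges > fruit flies > gnats > small moths.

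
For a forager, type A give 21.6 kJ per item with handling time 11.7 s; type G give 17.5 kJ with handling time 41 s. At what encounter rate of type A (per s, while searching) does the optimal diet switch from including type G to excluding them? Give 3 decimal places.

0.026 per s

At the threshold, the rate on type A alone equals the profitability of type G: λ·21.6/(1 + λ·11.7) = 17.5/41 = 0.4268.
Rearranging, λ(21.6 − 0.4268×11.7) = 0.4268, so λ = 0.4268/16.61 = 0.0257 per s.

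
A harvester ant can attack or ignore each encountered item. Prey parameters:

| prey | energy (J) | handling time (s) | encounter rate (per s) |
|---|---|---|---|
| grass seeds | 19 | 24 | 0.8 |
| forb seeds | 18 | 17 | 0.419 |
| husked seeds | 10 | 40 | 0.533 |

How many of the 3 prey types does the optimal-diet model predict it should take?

1

Profitabilities (E/h, J/s): forb seeds 1.06, grass seeds 0.792, husked seeds 0.25. Add prey in this order while the next type's profitability exceeds the intake rate on those already taken.
Rate on top 1: 0.9285. grass seeds: 0.792 < 0.9285 → exclude; stop.
Optimal diet: forb seeds — 1 of 3 types.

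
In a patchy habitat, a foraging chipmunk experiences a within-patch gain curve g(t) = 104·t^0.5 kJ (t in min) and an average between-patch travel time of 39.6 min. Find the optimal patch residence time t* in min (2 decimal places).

39.60 min

Optimal t* satisfies g'(t*) = g(t*)/(T + t*).
g'(t) = 0.5·104·t^-0.5. Setting 0.5·104·t^-0.5 = 104·t^0.5/(39.6+t) gives 0.5(39.6+t) = t, so 0.50·t = 0.5×39.6.
t* = 0.5×39.6/0.50 = 39.6 min.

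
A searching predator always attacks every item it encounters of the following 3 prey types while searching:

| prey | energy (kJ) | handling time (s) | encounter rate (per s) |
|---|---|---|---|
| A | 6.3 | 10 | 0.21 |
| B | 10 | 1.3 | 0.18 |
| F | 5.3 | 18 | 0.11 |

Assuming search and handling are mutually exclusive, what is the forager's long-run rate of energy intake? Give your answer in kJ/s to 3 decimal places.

R = (0.21×6.3 + 0.18×10 + 0.11×5.3) / (1 + 0.21×10 + 0.18×1.3 + 0.11×18) = 3.706/5.314 = 0.6974 kJ/s.

0.697 kJ/s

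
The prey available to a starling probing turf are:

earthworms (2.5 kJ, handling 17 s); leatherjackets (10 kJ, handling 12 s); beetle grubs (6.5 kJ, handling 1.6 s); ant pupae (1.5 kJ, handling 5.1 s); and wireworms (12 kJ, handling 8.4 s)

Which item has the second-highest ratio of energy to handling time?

wireworms

Profitability E/h (kJ/s): earthworms = 2.5/17 = 0.147, leatherjackets = 10/12 = 0.833, beetle grubs = 6.5/1.6 = 4.06, ant pupae = 1.5/5.1 = 0.294, wireworms = 12/8.4 = 1.43.
Ranked: beetle grubs > wireworms > leatherjackets > ant pupae > earthworms.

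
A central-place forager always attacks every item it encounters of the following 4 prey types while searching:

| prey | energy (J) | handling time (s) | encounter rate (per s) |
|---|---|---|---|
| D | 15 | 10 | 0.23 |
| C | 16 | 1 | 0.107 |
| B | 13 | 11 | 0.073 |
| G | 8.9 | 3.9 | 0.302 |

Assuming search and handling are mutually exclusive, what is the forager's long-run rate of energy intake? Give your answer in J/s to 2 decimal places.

1.63 J/s

Energy encountered per unit search time: 0.23×15 + 0.107×16 + 0.073×13 + 0.302×8.9 = 8.799 J/s.
Handling time per unit search time: 0.23×10 + 0.107×1 + 0.073×11 + 0.302×3.9 = 4.388.
Rate = 8.799/(1 + 4.388) = 1.633 J/s.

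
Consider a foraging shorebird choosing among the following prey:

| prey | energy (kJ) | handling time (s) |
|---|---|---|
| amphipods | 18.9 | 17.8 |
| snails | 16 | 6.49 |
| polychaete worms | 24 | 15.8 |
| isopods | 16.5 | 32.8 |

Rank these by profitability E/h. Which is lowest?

isopods

Profitability E/h (kJ/s): amphipods = 18.9/17.8 = 1.06, snails = 16/6.49 = 2.47, polychaete worms = 24/15.8 = 1.52, isopods = 16.5/32.8 = 0.503.
Ranked: snails > polychaete worms > amphipods > isopods.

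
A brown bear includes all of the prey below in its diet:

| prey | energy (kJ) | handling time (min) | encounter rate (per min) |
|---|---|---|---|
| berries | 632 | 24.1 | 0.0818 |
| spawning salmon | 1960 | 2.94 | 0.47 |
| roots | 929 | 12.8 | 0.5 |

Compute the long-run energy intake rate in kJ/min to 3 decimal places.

Energy encountered per unit search time: 0.0818×632 + 0.47×1960 + 0.5×929 = 1437 kJ/min.
Handling time per unit search time: 0.0818×24.1 + 0.47×2.94 + 0.5×12.8 = 9.753.
Rate = 1437/(1 + 9.753) = 133.7 kJ/min.

133.672 kJ/min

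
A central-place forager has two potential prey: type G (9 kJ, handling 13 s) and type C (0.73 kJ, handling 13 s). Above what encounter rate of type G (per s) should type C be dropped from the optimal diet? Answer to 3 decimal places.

0.007 per s

At the threshold, the rate on type G alone equals the profitability of type C: λ·9/(1 + λ·13) = 0.73/13 = 0.05615.
Rearranging, λ(9 − 0.05615×13) = 0.05615, so λ = 0.05615/8.27 = 0.00679 per s.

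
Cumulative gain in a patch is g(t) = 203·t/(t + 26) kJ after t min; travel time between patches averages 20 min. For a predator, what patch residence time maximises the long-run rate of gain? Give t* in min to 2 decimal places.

22.80 min

By the marginal value theorem, leave when the instantaneous gain rate g'(t) equals the habitat-wide average g(t)/(T + t).
g'(t) = 203·26/(t + 26)². Setting 203·26/(t+26)² = 203t/[(t+26)(20+t)] gives 26(20+t) = t(t+26), so t² = 26×20 = 520.
t* = √520 = 22.8 min.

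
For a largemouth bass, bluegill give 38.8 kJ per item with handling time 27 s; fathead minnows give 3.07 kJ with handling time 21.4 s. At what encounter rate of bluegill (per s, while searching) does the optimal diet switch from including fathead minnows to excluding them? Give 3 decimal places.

The zero-one rule: include fathead minnows iff E₂/h₂ > λE₁/(1+λh₁). Equality gives the switch point.
λE₁h₂ = E₂ + λE₂h₁ ⇒ λ = E₂/(E₁h₂ − E₂h₁) = 3.07/(830.3 − 82.89) = 0.004107 per s.

0.004 per s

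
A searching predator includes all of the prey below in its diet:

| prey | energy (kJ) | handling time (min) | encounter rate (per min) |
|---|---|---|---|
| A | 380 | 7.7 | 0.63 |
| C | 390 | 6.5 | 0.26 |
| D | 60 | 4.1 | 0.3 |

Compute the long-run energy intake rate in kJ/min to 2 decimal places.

Energy encountered per unit search time: 0.63×380 + 0.26×390 + 0.3×60 = 358.8 kJ/min.
Handling time per unit search time: 0.63×7.7 + 0.26×6.5 + 0.3×4.1 = 7.771.
Rate = 358.8/(1 + 7.771) = 40.91 kJ/min.

40.91 kJ/min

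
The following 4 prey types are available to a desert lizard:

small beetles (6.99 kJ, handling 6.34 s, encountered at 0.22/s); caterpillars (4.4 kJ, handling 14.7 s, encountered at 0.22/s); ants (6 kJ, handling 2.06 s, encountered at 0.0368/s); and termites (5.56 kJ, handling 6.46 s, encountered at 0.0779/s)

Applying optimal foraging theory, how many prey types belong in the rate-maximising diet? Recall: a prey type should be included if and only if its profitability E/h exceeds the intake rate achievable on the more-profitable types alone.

E/h in descending order: ants 2.91, small beetles 1.1, termites 0.861, caterpillars 0.299 kJ/s. The optimal diet is the largest prefix of this list for which every included type satisfies E_i/h_i > R on the types above it.
Rate on top 1: 0.2052. small beetles: 1.1 > 0.2052 → include.
Rate on top 2: 0.7118. termites: 0.861 > 0.7118 → include.
Rate on top 3: 0.737. caterpillars: 0.299 < 0.737 → exclude; stop.
Optimal diet: ants, small beetles, termites — 3 of 4 types.

3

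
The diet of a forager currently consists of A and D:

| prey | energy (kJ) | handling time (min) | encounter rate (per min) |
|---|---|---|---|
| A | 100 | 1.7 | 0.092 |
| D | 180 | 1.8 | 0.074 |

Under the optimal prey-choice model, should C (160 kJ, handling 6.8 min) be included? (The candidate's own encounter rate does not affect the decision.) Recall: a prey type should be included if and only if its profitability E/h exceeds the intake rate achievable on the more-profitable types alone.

On A and D alone, R = ΣλE/(1+Σλh) = 22.52/1.29 = 17.46 kJ/min.
Profitability of C: 160/6.8 = 23.53 kJ/min.
23.53 > 17.46, so adding C raises the average — include it.

Yes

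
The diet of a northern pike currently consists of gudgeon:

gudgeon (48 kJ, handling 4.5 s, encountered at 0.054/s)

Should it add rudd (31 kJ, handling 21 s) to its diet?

On gudgeon alone, R = ΣλE/(1+Σλh) = 2.592/1.243 = 2.085 kJ/s.
Profitability of rudd: 31/21 = 1.476 kJ/s.
Since 1.476 < R, time spent handling rudd is better spent searching.

No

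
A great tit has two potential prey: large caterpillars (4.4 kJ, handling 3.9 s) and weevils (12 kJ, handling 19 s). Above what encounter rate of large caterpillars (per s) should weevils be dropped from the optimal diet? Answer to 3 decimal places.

0.326 per s

At the threshold, the rate on large caterpillars alone equals the profitability of weevils: λ·4.4/(1 + λ·3.9) = 12/19 = 0.6316.
Rearranging, λ(4.4 − 0.6316×3.9) = 0.6316, so λ = 0.6316/1.937 = 0.3261 per s.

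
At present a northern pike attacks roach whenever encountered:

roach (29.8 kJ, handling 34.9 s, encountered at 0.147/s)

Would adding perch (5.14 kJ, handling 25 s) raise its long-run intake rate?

On roach alone, R = ΣλE/(1+Σλh) = 4.381/6.13 = 0.7146 kJ/s.
Profitability of perch: 5.14/25 = 0.2056 kJ/s.
0.2056 < 0.7146, so adding perch would lower the average — exclude it.

No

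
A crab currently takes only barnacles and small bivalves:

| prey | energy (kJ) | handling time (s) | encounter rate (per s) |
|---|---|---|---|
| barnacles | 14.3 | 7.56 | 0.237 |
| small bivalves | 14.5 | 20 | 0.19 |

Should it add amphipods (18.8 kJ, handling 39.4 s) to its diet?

No

Intake rate on the current diet: R = (0.237×14.3 + 0.19×14.5) / (1 + 0.237×7.56 + 0.19×20) = 6.144/6.592 = 0.9321 kJ/s.
Profitability of amphipods: 18.8/39.4 = 0.4772 kJ/s.
Since 0.4772 < R, time spent handling amphipods is better spent searching.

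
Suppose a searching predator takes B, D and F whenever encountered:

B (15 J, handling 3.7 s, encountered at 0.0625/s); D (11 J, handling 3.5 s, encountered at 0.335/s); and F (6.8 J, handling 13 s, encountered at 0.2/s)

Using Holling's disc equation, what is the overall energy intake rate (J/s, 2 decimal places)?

1.20 J/s

R = (0.0625×15 + 0.335×11 + 0.2×6.8) / (1 + 0.0625×3.7 + 0.335×3.5 + 0.2×13) = 5.982/5.004 = 1.196 J/s.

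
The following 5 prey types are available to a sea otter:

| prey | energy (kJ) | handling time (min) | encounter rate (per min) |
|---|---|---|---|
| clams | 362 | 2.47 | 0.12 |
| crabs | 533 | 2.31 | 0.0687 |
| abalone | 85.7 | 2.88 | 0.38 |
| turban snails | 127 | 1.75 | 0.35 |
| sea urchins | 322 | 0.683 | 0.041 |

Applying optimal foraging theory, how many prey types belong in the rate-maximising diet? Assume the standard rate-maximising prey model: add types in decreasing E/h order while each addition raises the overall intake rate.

4

Rank by E/h (kJ/min): sea urchins 471, crabs 231, clams 147, turban snails 72.6, abalone 29.8. Include each in turn until the next type's E/h falls below the running intake rate.
Rate on top 1: 12.84. crabs: 231 > 12.84 → include.
Rate on top 2: 41.98. clams: 147 > 41.98 → include.
Rate on top 3: 62.88. turban snails: 72.6 > 62.88 → include.
Rate on top 4: 65.71. abalone: 29.8 < 65.71 → exclude; stop.
Optimal diet: sea urchins, crabs, clams, turban snails — 4 of 5 types.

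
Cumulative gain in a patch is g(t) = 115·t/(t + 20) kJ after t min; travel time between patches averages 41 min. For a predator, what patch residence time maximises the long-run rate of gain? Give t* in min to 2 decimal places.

28.64 min

By the marginal value theorem, leave when the instantaneous gain rate g'(t) equals the habitat-wide average g(t)/(T + t).
g'(t) = 115·20/(t + 20)². Setting 115·20/(t+20)² = 115t/[(t+20)(41+t)] gives 20(41+t) = t(t+20), so t² = 20×41 = 820.
t* = √820 = 28.64 min.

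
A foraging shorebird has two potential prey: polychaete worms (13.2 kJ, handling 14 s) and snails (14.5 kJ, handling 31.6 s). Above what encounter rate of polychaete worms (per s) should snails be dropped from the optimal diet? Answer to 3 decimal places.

At the threshold, the rate on polychaete worms alone equals the profitability of snails: λ·13.2/(1 + λ·14) = 14.5/31.6 = 0.4589.
Rearranging, λ(13.2 − 0.4589×14) = 0.4589, so λ = 0.4589/6.776 = 0.06772 per s.

0.068 per s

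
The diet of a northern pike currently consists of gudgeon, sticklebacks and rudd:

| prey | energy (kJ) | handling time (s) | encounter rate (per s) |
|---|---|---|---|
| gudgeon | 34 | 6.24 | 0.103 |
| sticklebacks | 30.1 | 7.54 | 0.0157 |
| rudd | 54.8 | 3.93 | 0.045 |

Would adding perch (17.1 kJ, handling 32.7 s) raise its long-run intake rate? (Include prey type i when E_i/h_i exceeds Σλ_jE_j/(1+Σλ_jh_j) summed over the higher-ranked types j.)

Current rate: (0.103×34 + 0.0157×30.1 + 0.045×54.8)/(1 + 0.103×6.24 + 0.0157×7.54 + 0.045×3.93) = 3.323 kJ/s.
Profitability of perch: 17.1/32.7 = 0.5229 kJ/s.
Since 0.5229 < R, time spent handling perch is better spent searching.

No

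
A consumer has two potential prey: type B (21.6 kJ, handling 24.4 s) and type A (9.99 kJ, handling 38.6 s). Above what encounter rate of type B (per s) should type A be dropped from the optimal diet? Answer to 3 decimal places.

At the threshold, the rate on type B alone equals the profitability of type A: λ·21.6/(1 + λ·24.4) = 9.99/38.6 = 0.2588.
Rearranging, λ(21.6 − 0.2588×24.4) = 0.2588, so λ = 0.2588/15.29 = 0.01693 per s.

0.017 per s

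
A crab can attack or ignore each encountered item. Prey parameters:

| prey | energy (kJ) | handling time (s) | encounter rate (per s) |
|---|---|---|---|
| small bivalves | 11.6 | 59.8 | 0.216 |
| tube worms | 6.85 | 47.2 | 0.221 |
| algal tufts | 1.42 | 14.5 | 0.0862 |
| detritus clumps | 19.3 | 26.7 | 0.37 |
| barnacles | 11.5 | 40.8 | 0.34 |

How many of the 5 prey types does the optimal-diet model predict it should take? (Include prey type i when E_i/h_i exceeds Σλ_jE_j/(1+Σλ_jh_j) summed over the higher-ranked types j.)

Rank by E/h (kJ/s): detritus clumps 0.723, barnacles 0.282, small bivalves 0.194, tube worms 0.145, algal tufts 0.0979. Include each in turn until the next type's E/h falls below the running intake rate.
Rate on top 1: 0.6564. barnacles: 0.282 < 0.6564 → exclude; stop.
Optimal diet: detritus clumps — 1 of 5 types.

1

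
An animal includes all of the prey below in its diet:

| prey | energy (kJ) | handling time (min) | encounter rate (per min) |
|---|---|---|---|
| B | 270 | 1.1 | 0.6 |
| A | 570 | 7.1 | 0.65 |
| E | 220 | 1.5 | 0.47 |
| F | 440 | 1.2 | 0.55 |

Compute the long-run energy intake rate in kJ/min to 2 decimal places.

Energy encountered per unit search time: 0.6×270 + 0.65×570 + 0.47×220 + 0.55×440 = 877.9 kJ/min.
Handling time per unit search time: 0.6×1.1 + 0.65×7.1 + 0.47×1.5 + 0.55×1.2 = 6.64.
Rate = 877.9/(1 + 6.64) = 114.9 kJ/min.

114.91 kJ/min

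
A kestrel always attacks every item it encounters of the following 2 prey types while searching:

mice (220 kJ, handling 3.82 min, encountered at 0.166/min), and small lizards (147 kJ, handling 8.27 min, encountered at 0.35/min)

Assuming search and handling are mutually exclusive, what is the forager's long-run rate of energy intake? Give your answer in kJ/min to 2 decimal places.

Energy encountered per unit search time: 0.166×220 + 0.35×147 = 87.97 kJ/min.
Handling time per unit search time: 0.166×3.82 + 0.35×8.27 = 3.529.
Rate = 87.97/(1 + 3.529) = 19.43 kJ/min.

19.43 kJ/min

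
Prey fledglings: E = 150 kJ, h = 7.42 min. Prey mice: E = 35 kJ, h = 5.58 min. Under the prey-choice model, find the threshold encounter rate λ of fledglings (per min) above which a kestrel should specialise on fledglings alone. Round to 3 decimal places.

Drop mice once their profitability E₂/h₂ falls below the rate achievable on fledglings alone: E₂/h₂ = λE₁/(1 + λh₁).
Solve for λ: λE₁h₂ = E₂(1 + λh₁) → λ(E₁h₂ − E₂h₁) = E₂ → λ = E₂/(E₁h₂ − E₂h₁).
λ = 35/(150×5.58 − 35×7.42) = 35/577.3 = 0.06063 per min.

0.061 per min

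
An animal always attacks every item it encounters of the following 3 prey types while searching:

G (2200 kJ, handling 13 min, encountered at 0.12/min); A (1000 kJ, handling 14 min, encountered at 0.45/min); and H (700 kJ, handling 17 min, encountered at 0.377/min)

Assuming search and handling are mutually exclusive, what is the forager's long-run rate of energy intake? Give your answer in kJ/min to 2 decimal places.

Energy encountered per unit search time: 0.12×2200 + 0.45×1000 + 0.377×700 = 977.9 kJ/min.
Handling time per unit search time: 0.12×13 + 0.45×14 + 0.377×17 = 14.27.
Rate = 977.9/(1 + 14.27) = 64.04 kJ/min.

64.04 kJ/min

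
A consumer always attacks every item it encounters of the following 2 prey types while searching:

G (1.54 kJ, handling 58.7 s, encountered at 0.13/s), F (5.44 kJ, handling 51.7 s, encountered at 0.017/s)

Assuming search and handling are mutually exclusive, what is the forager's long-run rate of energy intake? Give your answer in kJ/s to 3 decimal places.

0.031 kJ/s

Energy encountered per unit search time: 0.13×1.54 + 0.017×5.44 = 0.2927 kJ/s.
Handling time per unit search time: 0.13×58.7 + 0.017×51.7 = 8.51.
Rate = 0.2927/(1 + 8.51) = 0.03078 kJ/s.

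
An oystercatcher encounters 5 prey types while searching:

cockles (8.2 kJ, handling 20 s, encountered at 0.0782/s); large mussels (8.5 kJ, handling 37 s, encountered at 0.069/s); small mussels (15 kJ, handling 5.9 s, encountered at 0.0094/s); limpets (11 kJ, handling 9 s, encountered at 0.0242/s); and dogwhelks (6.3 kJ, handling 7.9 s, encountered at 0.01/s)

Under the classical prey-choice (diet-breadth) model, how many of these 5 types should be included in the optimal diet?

Profitabilities (E/h, kJ/s): small mussels 2.54, limpets 1.22, dogwhelks 0.797, cockles 0.41, large mussels 0.23. Add prey in this order while the next type's profitability exceeds the intake rate on those already taken.
Rate on top 1: 0.1336. limpets: 1.22 > 0.1336 → include.
Rate on top 2: 0.3198. dogwhelks: 0.797 > 0.3198 → include.
Rate on top 3: 0.3477. cockles: 0.41 > 0.3477 → include.
Rate on top 4: 0.3811. large mussels: 0.23 < 0.3811 → exclude; stop.
Optimal diet: small mussels, limpets, dogwhelks, cockles — 4 of 5 types.

4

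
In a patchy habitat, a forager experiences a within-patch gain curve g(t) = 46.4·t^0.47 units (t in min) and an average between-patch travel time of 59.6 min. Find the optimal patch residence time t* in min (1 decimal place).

52.9 min

Optimal t* satisfies g'(t*) = g(t*)/(T + t*).
g'(t) = 0.47·46.4·t^-0.53. Setting 0.47·46.4·t^-0.53 = 46.4·t^0.47/(59.6+t) gives 0.47(59.6+t) = t, so 0.53·t = 0.47×59.6.
t* = 0.47×59.6/0.53 = 52.85 min.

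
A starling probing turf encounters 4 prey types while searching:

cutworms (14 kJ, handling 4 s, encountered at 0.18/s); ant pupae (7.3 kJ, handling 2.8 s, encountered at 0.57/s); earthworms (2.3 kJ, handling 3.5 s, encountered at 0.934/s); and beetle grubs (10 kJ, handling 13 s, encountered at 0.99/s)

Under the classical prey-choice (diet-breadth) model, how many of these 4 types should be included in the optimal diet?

Rank by E/h (kJ/s): cutworms 3.5, ant pupae 2.61, beetle grubs 0.769, earthworms 0.657. Include each in turn until the next type's E/h falls below the running intake rate.
Rate on top 1: 1.465. ant pupae: 2.61 > 1.465 → include.
Rate on top 2: 2.015. beetle grubs: 0.769 < 2.015 → exclude; stop.
Optimal diet: cutworms, ant pupae — 2 of 4 types.

2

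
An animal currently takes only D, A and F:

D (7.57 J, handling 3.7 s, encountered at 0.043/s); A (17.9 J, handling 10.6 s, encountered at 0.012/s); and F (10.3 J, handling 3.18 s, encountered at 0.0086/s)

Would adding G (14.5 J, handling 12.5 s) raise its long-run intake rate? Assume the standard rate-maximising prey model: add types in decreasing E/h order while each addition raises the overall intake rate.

Yes

Intake rate on the current diet: R = (0.043×7.57 + 0.012×17.9 + 0.0086×10.3) / (1 + 0.043×3.7 + 0.012×10.6 + 0.0086×3.18) = 0.6289/1.314 = 0.4787 J/s.
G: E/h = 14.5/12.5 = 1.16 J/s.
1.16 > 0.4787, so adding G raises the average — include it.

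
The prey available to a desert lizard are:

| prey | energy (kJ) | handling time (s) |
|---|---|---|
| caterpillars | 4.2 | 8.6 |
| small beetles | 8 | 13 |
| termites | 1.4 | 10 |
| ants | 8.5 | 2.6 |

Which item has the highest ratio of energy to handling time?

ants

Profitability E/h (kJ/s): caterpillars = 4.2/8.6 = 0.488, small beetles = 8/13 = 0.615, termites = 1.4/10 = 0.14, ants = 8.5/2.6 = 3.27.
Ranked: ants > small beetles > caterpillars > termites.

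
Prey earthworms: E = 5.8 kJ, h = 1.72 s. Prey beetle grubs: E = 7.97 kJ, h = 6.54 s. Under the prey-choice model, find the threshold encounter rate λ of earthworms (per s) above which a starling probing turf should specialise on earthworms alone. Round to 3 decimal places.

0.329 per s

At the threshold, the rate on earthworms alone equals the profitability of beetle grubs: λ·5.8/(1 + λ·1.72) = 7.97/6.54 = 1.219.
Rearranging, λ(5.8 − 1.219×1.72) = 1.219, so λ = 1.219/3.704 = 0.329 per s.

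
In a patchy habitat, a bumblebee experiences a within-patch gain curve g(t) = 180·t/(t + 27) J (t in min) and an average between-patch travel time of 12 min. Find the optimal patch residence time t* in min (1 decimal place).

18.0 min

Optimal t* satisfies g'(t*) = g(t*)/(T + t*).
g'(t) = 180·27/(t + 27)². Setting 180·27/(t+27)² = 180t/[(t+27)(12+t)] gives 27(12+t) = t(t+27), so t² = 27×12 = 324.
t* = √324 = 18 min.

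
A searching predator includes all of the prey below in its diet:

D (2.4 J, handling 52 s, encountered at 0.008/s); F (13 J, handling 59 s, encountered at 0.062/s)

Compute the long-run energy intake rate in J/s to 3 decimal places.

R = (0.008×2.4 + 0.062×13) / (1 + 0.008×52 + 0.062×59) = 0.8252/5.074 = 0.1626 J/s.

0.163 J/s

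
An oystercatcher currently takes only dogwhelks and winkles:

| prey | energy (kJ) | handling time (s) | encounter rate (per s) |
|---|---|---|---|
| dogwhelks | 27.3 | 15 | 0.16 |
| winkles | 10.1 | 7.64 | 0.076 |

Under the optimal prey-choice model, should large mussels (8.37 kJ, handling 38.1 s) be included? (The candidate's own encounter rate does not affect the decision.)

No

On dogwhelks and winkles alone, R = ΣλE/(1+Σλh) = 5.136/3.981 = 1.29 kJ/s.
large mussels: E/h = 8.37/38.1 = 0.2197 kJ/s.
0.2197 < 1.29, so adding large mussels would lower the average — exclude it.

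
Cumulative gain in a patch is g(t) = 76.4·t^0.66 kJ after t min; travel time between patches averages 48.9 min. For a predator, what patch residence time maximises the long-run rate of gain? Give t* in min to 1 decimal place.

94.9 min

By the marginal value theorem, leave when the instantaneous gain rate g'(t) equals the habitat-wide average g(t)/(T + t).
g'(t) = 0.66·76.4·t^-0.34. Setting 0.66·76.4·t^-0.34 = 76.4·t^0.66/(48.9+t) gives 0.66(48.9+t) = t, so 0.34·t = 0.66×48.9.
t* = 0.66×48.9/0.34 = 94.92 min.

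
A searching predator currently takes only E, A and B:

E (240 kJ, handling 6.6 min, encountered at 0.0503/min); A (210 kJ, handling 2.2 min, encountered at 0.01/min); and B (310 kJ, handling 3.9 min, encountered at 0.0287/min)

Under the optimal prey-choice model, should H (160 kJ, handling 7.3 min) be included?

On E, A and B alone, R = ΣλE/(1+Σλh) = 23.07/1.466 = 15.74 kJ/min.
Profitability of H: 160/7.3 = 21.92 kJ/min.
21.92 > 15.74, so adding H raises the average — include it.

Yes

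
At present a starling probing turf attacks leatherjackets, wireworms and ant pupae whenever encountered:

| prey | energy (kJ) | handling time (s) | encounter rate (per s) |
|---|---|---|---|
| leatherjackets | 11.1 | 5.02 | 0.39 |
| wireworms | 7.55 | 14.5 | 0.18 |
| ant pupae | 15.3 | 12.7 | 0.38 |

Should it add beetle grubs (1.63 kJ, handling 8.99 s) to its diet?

No

Current rate: (0.39×11.1 + 0.18×7.55 + 0.38×15.3)/(1 + 0.39×5.02 + 0.18×14.5 + 0.38×12.7) = 1.107 kJ/s.
beetle grubs: E/h = 1.63/8.99 = 0.1813 kJ/s.
Since 0.1813 < R, time spent handling beetle grubs is better spent searching.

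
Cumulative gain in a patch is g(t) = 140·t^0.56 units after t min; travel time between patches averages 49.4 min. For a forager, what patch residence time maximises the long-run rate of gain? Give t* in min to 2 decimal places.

62.87 min

Maximise g(t)/(T+t): set derivative to zero → g'(t)(T+t) = g(t).
g'(t) = 0.56·140·t^-0.44. Setting 0.56·140·t^-0.44 = 140·t^0.56/(49.4+t) gives 0.56(49.4+t) = t, so 0.44·t = 0.56×49.4.
t* = 0.56×49.4/0.44 = 62.87 min.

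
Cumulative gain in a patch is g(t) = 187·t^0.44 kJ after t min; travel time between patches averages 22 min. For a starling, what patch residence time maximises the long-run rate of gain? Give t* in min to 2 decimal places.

Maximise g(t)/(T+t): set derivative to zero → g'(t)(T+t) = g(t).
g'(t) = 0.44·187·t^-0.56. Setting 0.44·187·t^-0.56 = 187·t^0.44/(22+t) gives 0.44(22+t) = t, so 0.56·t = 0.44×22.
t* = 0.44×22/0.56 = 17.29 min.

17.29 min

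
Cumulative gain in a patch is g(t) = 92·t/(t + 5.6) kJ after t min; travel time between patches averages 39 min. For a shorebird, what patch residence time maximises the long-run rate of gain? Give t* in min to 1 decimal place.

14.8 min

By the marginal value theorem, leave when the instantaneous gain rate g'(t) equals the habitat-wide average g(t)/(T + t).
g'(t) = 92·5.6/(t + 5.6)². Setting 92·5.6/(t+5.6)² = 92t/[(t+5.6)(39+t)] gives 5.6(39+t) = t(t+5.6), so t² = 5.6×39 = 218.4.
t* = √218.4 = 14.78 min.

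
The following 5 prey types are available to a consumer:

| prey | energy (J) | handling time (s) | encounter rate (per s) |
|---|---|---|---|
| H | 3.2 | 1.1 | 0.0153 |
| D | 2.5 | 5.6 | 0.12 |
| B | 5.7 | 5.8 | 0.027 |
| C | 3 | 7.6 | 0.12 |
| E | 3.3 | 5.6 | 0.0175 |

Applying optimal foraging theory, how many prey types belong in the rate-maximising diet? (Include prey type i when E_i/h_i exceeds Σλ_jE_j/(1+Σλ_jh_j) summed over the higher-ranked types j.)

E/h in descending order: H 2.91, B 0.983, E 0.589, D 0.446, C 0.395 J/s. The optimal diet is the largest prefix of this list for which every included type satisfies E_i/h_i > R on the types above it.
Rate on top 1: 0.04815. B: 0.983 > 0.04815 → include.
Rate on top 2: 0.1729. E: 0.589 > 0.1729 → include.
Rate on top 3: 0.205. D: 0.446 > 0.205 → include.
Rate on top 4: 0.2885. C: 0.395 > 0.2885 → include.
Optimal diet: H, B, E, D, C — 5 of 5 types.

5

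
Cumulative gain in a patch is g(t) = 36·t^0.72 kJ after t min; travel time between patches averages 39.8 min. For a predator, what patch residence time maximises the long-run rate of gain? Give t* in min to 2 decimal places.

102.34 min

Maximise g(t)/(T+t): set derivative to zero → g'(t)(T+t) = g(t).
g'(t) = 0.72·36·t^-0.28. Setting 0.72·36·t^-0.28 = 36·t^0.72/(39.8+t) gives 0.72(39.8+t) = t, so 0.28·t = 0.72×39.8.
t* = 0.72×39.8/0.28 = 102.3 min.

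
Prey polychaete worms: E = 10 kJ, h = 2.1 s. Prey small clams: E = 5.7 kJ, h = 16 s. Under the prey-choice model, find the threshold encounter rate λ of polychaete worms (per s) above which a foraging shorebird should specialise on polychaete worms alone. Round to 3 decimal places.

Drop small clams once their profitability E₂/h₂ falls below the rate achievable on polychaete worms alone: E₂/h₂ = λE₁/(1 + λh₁).
Solve for λ: λE₁h₂ = E₂(1 + λh₁) → λ(E₁h₂ − E₂h₁) = E₂ → λ = E₂/(E₁h₂ − E₂h₁).
λ = 5.7/(10×16 − 5.7×2.1) = 5.7/148 = 0.03851 per s.

0.039 per s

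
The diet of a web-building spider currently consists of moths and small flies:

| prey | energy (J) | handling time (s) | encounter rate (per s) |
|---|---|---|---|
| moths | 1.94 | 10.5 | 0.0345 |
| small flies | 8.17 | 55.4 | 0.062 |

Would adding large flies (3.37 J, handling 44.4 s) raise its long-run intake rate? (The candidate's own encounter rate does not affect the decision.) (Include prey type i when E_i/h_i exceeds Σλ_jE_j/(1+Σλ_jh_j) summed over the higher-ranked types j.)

No

On moths and small flies alone, R = ΣλE/(1+Σλh) = 0.5735/4.797 = 0.1195 J/s.
Profitability of large flies: 3.37/44.4 = 0.0759 J/s.
0.0759 < 0.1195, so adding large flies would lower the average — exclude it.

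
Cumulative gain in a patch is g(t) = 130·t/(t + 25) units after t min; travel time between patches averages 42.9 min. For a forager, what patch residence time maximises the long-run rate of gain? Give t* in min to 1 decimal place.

32.7 min

Maximise g(t)/(T+t): set derivative to zero → g'(t)(T+t) = g(t).
g'(t) = 130·25/(t + 25)². Setting 130·25/(t+25)² = 130t/[(t+25)(42.9+t)] gives 25(42.9+t) = t(t+25), so t² = 25×42.9 = 1072.
t* = √1072 = 32.75 min.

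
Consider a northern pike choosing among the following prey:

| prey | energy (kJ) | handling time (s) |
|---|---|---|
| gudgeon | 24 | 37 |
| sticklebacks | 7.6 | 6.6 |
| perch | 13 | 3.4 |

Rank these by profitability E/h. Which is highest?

Profitability E/h (kJ/s): gudgeon = 24/37 = 0.649, sticklebacks = 7.6/6.6 = 1.15, perch = 13/3.4 = 3.82.
Ranked: perch > sticklebacks > gudgeon.

perch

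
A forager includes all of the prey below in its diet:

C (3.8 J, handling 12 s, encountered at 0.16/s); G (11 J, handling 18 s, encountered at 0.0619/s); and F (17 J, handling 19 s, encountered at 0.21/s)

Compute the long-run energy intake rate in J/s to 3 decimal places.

0.606 J/s

Energy encountered per unit search time: 0.16×3.8 + 0.0619×11 + 0.21×17 = 4.859 J/s.
Handling time per unit search time: 0.16×12 + 0.0619×18 + 0.21×19 = 7.024.
Rate = 4.859/(1 + 7.024) = 0.6055 J/s.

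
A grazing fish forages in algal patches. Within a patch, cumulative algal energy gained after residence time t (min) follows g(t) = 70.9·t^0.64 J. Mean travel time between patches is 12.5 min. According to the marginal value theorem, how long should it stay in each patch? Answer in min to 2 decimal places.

22.22 min

Maximise g(t)/(T+t): set derivative to zero → g'(t)(T+t) = g(t).
g'(t) = 0.64·70.9·t^-0.36. Setting 0.64·70.9·t^-0.36 = 70.9·t^0.64/(12.5+t) gives 0.64(12.5+t) = t, so 0.36·t = 0.64×12.5.
t* = 0.64×12.5/0.36 = 22.22 min.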